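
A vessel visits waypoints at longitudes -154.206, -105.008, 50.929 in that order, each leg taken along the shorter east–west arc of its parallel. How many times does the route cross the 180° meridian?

0

Leg 1: -154.206° → -105.008°, shortest Δλ = 49.198° (east) — does not cross 180°.
Leg 2: -105.008° → +50.929°, shortest Δλ = 155.937° (east) — does not cross 180°.
Total crossings: 0.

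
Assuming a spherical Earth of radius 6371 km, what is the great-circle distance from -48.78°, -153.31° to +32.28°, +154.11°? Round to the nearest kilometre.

Δλ = 154.11 − -153.31 = 307.42°; wrapped into (−180°, 180°]: -52.58°.
Δφ = 32.28 − -48.78 = 81.06°.
a = sin²(Δφ/2) + cos φ₁ · cos φ₂ · sin²(Δλ/2) = 0.531590.
c = 2·atan2(√a, √(1−a)) = 1.63402 rad → d = 6371·c ≈ 10410.33 km.

10410 km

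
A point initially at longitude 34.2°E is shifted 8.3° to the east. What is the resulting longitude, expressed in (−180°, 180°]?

42.5°E

Start at +34.2°; shift +8.3° → +42.5°.
+42.5° already lies in (−180°, 180°].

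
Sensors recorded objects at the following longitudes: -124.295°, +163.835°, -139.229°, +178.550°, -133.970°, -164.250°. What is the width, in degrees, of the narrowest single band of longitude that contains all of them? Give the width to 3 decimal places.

Sort the longitudes: -164.250°, -139.229°, -133.970°, -124.295°, +163.835°, +178.550°.
Eastward gaps between consecutive values (wrapping around): 25.021°, 5.259°, 9.675°, 288.130°, 14.715°, 17.200°.
Largest gap = 288.130° ⇒ minimal covering band is its complement: 360° − 288.130° = 71.870°.
Band runs from +163.835° eastward to -124.295°, crossing the antimeridian.

71.870°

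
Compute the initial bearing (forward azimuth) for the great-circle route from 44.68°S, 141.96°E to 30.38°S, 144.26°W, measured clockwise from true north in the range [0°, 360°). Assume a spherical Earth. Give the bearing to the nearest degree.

103°

Δλ = -144.26 − 141.96 = -286.22°; wrapped into (−180°, 180°]: 73.78°.
θ = atan2( sin Δλ · cos φ₂ , cos φ₁ · sin φ₂ − sin φ₁ · cos φ₂ · cos Δλ )
  = atan2(0.82835, -0.19016) = 102.929° → normalised to [0°, 360°): 102.929°.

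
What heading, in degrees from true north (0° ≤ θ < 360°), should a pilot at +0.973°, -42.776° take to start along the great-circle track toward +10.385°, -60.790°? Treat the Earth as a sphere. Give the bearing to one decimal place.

Δλ = -60.790 − -42.776 = -18.014°.
θ = atan2( sin Δλ · cos φ₂ , cos φ₁ · sin φ₂ − sin φ₁ · cos φ₂ · cos Δλ )
  = atan2(-0.30418, 0.16435) = -61.617° → normalised to [0°, 360°): 298.383°.

298.4°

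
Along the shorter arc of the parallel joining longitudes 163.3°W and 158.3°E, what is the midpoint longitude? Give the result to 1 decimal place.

177.5°E

Signed shortest Δλ from -163.3° to +158.3° is -38.4°.
Midpoint longitude = -163.3° + (-38.4°)/2 = -163.3° − 19.2° = -182.5°.
Normalise into (−180°, 180°]: +177.5°.
(The naïve average (-163.3 + +158.3)/2 = -2.5° is on the wrong side of the globe.)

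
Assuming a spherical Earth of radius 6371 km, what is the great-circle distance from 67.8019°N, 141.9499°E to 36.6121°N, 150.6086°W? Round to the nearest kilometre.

Δλ = -150.6086 − 141.9499 = -292.5585°; wrapped into (−180°, 180°]: 67.4415°.
Δφ = 36.6121 − 67.8019 = -31.1898°.
a = sin²(Δφ/2) + cos φ₁ · cos φ₂ · sin²(Δλ/2) = 0.165734.
c = 2·atan2(√a, √(1−a)) = 0.83856 rad → d = 6371·c ≈ 5342.49 km.

5342 km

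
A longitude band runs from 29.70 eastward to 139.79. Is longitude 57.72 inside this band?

Yes

Band width going east from +29.70° to +139.79°: ((139.79 − 29.70) mod 360) = 110.09°.
Offset of +57.72° east of the west edge: ((57.72 − 29.70) mod 360) = 28.02°.
28.02° ≤ 110.09° ⇒ inside.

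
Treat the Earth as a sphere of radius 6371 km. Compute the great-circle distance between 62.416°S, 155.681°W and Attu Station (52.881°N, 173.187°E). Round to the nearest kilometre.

13107 km

Δλ = 173.187 − -155.681 = 328.868°; wrapped into (−180°, 180°]: -31.132°.
Δφ = 52.881 − -62.416 = 115.297°.
a = sin²(Δφ/2) + cos φ₁ · cos φ₂ · sin²(Δλ/2) = 0.733778.
c = 2·atan2(√a, √(1−a)) = 2.05732 rad → d = 6371·c ≈ 13107.18 km.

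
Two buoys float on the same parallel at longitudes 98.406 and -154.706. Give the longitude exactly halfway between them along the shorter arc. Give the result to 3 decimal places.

+151.850°

Signed shortest Δλ from +98.406° to -154.706° is +106.888°.
Midpoint longitude = +98.406° + (+106.888°)/2 = +98.406° + 53.444° = +151.850°.
(The naïve average (+98.406 + -154.706)/2 = -28.15° is on the wrong side of the globe.)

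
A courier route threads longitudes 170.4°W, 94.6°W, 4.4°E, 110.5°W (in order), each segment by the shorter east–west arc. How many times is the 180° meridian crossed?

0

Leg 1: -170.4° → -94.6°, shortest Δλ = 75.8° (east) — does not cross 180°.
Leg 2: -94.6° → +4.4°, shortest Δλ = 99.0° (east) — does not cross 180°.
Leg 3: +4.4° → -110.5°, shortest Δλ = -114.9° (west) — does not cross 180°.
Total crossings: 0.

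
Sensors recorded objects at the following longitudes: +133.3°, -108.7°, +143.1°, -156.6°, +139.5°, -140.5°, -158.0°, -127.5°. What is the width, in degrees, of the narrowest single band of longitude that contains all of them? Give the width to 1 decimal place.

Sort the longitudes: -158.0°, -156.6°, -140.5°, -127.5°, -108.7°, +133.3°, +139.5°, +143.1°.
Eastward gaps between consecutive values (wrapping around): 1.4°, 16.1°, 13.0°, 18.8°, 242.0°, 6.2°, 3.6°, 58.9°.
Largest gap = 242.0° ⇒ minimal covering band is its complement: 360° − 242.0° = 118.0°.
Band runs from +133.3° eastward to -108.7°, crossing the antimeridian.

118.0°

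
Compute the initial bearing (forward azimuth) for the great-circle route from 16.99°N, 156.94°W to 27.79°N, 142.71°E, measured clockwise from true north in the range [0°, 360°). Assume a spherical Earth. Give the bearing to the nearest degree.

292°

Δλ = 142.71 − -156.94 = 299.65°; wrapped into (−180°, 180°]: -60.35°.
θ = atan2( sin Δλ · cos φ₂ , cos φ₁ · sin φ₂ − sin φ₁ · cos φ₂ · cos Δλ )
  = atan2(-0.76883, 0.31800) = -67.529° → normalised to [0°, 360°): 292.471°.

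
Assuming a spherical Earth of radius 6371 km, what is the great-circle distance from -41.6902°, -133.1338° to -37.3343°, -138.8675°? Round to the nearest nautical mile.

Δλ = -138.8675 − -133.1338 = -5.7337°.
Δφ = -37.3343 − -41.6902 = 4.3559°.
a = sin²(Δφ/2) + cos φ₁ · cos φ₂ · sin²(Δλ/2) = 0.002930.
c = 2·atan2(√a, √(1−a)) = 0.10830 rad → d = 6371·c ≈ 690.00 km ≈ 372.57 nmi.

373 nmi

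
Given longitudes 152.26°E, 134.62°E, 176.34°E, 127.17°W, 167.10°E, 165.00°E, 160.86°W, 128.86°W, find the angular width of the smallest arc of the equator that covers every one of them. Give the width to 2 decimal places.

Sort the longitudes: -160.86°, -128.86°, -127.17°, +134.62°, +152.26°, +165.00°, +167.10°, +176.34°.
Eastward gaps between consecutive values (wrapping around): 32.00°, 1.69°, 261.79°, 17.64°, 12.74°, 2.10°, 9.24°, 22.80°.
Largest gap = 261.79° ⇒ minimal covering band is its complement: 360° − 261.79° = 98.21°.
Band runs from +134.62° eastward to -127.17°, crossing the antimeridian.

98.21°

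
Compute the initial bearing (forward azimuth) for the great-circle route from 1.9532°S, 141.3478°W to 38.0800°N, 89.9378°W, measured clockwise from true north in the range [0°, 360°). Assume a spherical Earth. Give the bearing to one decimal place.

44.2°

Δλ = -89.9378 − -141.3478 = 51.4100°.
θ = atan2( sin Δλ · cos φ₂ , cos φ₁ · sin φ₂ − sin φ₁ · cos φ₂ · cos Δλ )
  = atan2(0.61526, 0.63314) = 44.180° → normalised to [0°, 360°): 44.180°.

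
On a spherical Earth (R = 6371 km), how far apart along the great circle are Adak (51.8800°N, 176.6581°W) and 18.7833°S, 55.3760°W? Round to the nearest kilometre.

13770 km

Δλ = -55.3760 − -176.6581 = 121.2821°.
Δφ = -18.7833 − 51.8800 = -70.6633°.
a = sin²(Δφ/2) + cos φ₁ · cos φ₂ · sin²(Δλ/2) = 0.778392.
c = 2·atan2(√a, √(1−a)) = 2.16131 rad → d = 6371·c ≈ 13769.68 km.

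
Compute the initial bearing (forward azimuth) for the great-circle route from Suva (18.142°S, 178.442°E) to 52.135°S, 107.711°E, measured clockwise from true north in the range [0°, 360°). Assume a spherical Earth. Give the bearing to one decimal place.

220.1°

Δλ = 107.711 − 178.442 = -70.731°.
θ = atan2( sin Δλ · cos φ₂ , cos φ₁ · sin φ₂ − sin φ₁ · cos φ₂ · cos Δλ )
  = atan2(-0.57942, -0.68714) = -139.861° → normalised to [0°, 360°): 220.139°.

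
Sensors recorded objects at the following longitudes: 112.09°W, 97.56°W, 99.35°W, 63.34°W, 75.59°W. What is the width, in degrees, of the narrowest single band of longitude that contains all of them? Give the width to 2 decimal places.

48.75°

Sort the longitudes: -112.09°, -99.35°, -97.56°, -75.59°, -63.34°.
Eastward gaps between consecutive values (wrapping around): 12.74°, 1.79°, 21.97°, 12.25°, 311.25°.
Largest gap = 311.25° ⇒ minimal covering band is its complement: 360° − 311.25° = 48.75°.
Band runs from -112.09° eastward to -63.34°.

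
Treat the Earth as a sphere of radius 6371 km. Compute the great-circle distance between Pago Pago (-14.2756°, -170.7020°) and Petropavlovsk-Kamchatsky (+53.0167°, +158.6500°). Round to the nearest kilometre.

8036 km

Δλ = 158.6500 − -170.7020 = 329.3520°; wrapped into (−180°, 180°]: -30.6480°.
Δφ = 53.0167 − -14.2756 = 67.2923°.
a = sin²(Δφ/2) + cos φ₁ · cos φ₂ · sin²(Δλ/2) = 0.347703.
c = 2·atan2(√a, √(1−a)) = 1.26129 rad → d = 6371·c ≈ 8035.65 km.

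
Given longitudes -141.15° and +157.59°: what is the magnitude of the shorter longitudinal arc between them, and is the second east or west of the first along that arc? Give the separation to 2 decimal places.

Raw difference: 157.59 − -141.15 = 298.74°.
Normalise into (−180°, 180°]: 298.74° − 360° = -61.26°.
Negative ⇒ the second point lies to the west; separation 61.26°.

61.26° west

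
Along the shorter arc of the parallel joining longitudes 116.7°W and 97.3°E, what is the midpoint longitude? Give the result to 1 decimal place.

170.3°E

Signed shortest Δλ from -116.7° to +97.3° is -146.0°.
Midpoint longitude = -116.7° + (-146.0°)/2 = -116.7° − 73.0° = -189.7°.
Normalise into (−180°, 180°]: +170.3°.
(The naïve average (-116.7 + +97.3)/2 = -9.7° is on the wrong side of the globe.)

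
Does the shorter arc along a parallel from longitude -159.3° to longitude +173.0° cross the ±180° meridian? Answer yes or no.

Yes

Naïve |173.0 − -159.3| = 332.3° > 180°, so the shorter arc goes the other way round — across 180°.
Signed shortest Δλ = ((173.0 − -159.3 + 180) mod 360) − 180 = -27.7°.
Going west by 27.7° from -159.3° passes through 180° before reaching +173.0°.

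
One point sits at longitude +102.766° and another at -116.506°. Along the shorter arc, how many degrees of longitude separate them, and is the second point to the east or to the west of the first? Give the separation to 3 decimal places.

Raw difference: -116.506 − 102.766 = -219.272°.
Normalise into (−180°, 180°]: -219.272° + 360° = 140.728°.
Positive ⇒ the second point lies to the east; separation 140.728°.

140.728° east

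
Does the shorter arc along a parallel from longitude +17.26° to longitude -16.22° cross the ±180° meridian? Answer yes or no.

Signed shortest Δλ = ((-16.22 − 17.26 + 180) mod 360) − 180 = -33.48°.
Going west by 33.48° from +17.26° reaches -16.22° without touching 180°.

No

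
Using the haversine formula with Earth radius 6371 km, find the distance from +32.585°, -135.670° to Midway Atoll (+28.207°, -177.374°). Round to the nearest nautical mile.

Δλ = -177.374 − -135.670 = -41.704°.
Δφ = 28.207 − 32.585 = -4.378°.
a = sin²(Δφ/2) + cos φ₁ · cos φ₂ · sin²(Δλ/2) = 0.095541.
c = 2·atan2(√a, √(1−a)) = 0.62849 rad → d = 6371·c ≈ 4004.09 km ≈ 2162.03 nmi.

2162 nmi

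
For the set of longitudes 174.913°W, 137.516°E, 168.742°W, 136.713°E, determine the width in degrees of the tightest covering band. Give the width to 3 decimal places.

54.545°

Sort the longitudes: -174.913°, -168.742°, +136.713°, +137.516°.
Eastward gaps between consecutive values (wrapping around): 6.171°, 305.455°, 0.803°, 47.571°.
Largest gap = 305.455° ⇒ minimal covering band is its complement: 360° − 305.455° = 54.545°.
Band runs from +136.713° eastward to -168.742°, crossing the antimeridian.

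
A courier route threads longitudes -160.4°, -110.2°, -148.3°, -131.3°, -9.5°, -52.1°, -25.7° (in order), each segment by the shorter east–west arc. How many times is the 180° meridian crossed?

0

Leg 1: -160.4° → -110.2°, shortest Δλ = 50.2° (east) — does not cross 180°.
Leg 2: -110.2° → -148.3°, shortest Δλ = -38.1° (west) — does not cross 180°.
Leg 3: -148.3° → -131.3°, shortest Δλ = 17.0° (east) — does not cross 180°.
Leg 4: -131.3° → -9.5°, shortest Δλ = 121.8° (east) — does not cross 180°.
Leg 5: -9.5° → -52.1°, shortest Δλ = -42.6° (west) — does not cross 180°.
Leg 6: -52.1° → -25.7°, shortest Δλ = 26.4° (east) — does not cross 180°.
Total crossings: 0.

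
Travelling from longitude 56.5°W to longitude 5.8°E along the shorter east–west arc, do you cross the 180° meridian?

Signed shortest Δλ = ((5.8 − -56.5 + 180) mod 360) − 180 = 62.3°.
Going east by 62.3° from -56.5° reaches +5.8° without touching 180°.

No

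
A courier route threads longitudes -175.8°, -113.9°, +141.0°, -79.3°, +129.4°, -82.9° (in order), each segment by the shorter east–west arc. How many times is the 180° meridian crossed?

Leg 1: -175.8° → -113.9°, shortest Δλ = 61.9° (east) — does not cross 180°.
Leg 2: -113.9° → +141.0°, shortest Δλ = -105.1° (west) — crosses 180°.
Leg 3: +141.0° → -79.3°, shortest Δλ = 139.7° (east) — crosses 180°.
Leg 4: -79.3° → +129.4°, shortest Δλ = -151.3° (west) — crosses 180°.
Leg 5: +129.4° → -82.9°, shortest Δλ = 147.7° (east) — crosses 180°.
Total crossings: 4.

4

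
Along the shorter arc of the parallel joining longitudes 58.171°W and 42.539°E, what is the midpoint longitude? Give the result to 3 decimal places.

7.816°W

Signed shortest Δλ from -58.171° to +42.539° is +100.710°.
Midpoint longitude = -58.171° + (+100.710°)/2 = -58.171° + 50.355° = -7.816°.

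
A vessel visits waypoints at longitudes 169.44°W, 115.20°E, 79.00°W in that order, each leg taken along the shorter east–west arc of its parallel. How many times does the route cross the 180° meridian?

Leg 1: -169.44° → +115.20°, shortest Δλ = -75.36° (west) — crosses 180°.
Leg 2: +115.20° → -79.00°, shortest Δλ = 165.8° (east) — crosses 180°.
Total crossings: 2.

2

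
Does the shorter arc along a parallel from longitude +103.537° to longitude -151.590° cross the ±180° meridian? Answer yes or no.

Yes

Naïve |-151.590 − 103.537| = 255.127° > 180°, so the shorter arc goes the other way round — across 180°.
Signed shortest Δλ = ((-151.590 − 103.537 + 180) mod 360) − 180 = 104.873°.
Going east by 104.873° from +103.537° passes through 180° before reaching -151.590°.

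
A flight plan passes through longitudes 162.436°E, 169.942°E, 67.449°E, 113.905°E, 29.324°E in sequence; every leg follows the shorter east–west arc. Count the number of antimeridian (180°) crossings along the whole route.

0

Leg 1: +162.436° → +169.942°, shortest Δλ = 7.506° (east) — does not cross 180°.
Leg 2: +169.942° → +67.449°, shortest Δλ = -102.493° (west) — does not cross 180°.
Leg 3: +67.449° → +113.905°, shortest Δλ = 46.456° (east) — does not cross 180°.
Leg 4: +113.905° → +29.324°, shortest Δλ = -84.581° (west) — does not cross 180°.
Total crossings: 0.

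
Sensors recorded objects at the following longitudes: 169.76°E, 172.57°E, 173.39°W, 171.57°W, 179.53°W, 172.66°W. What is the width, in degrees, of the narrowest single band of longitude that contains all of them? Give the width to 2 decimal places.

Sort the longitudes: -179.53°, -173.39°, -172.66°, -171.57°, +169.76°, +172.57°.
Eastward gaps between consecutive values (wrapping around): 6.14°, 0.73°, 1.09°, 341.33°, 2.81°, 7.90°.
Largest gap = 341.33° ⇒ minimal covering band is its complement: 360° − 341.33° = 18.67°.
Band runs from +169.76° eastward to -171.57°, crossing the antimeridian.

18.67°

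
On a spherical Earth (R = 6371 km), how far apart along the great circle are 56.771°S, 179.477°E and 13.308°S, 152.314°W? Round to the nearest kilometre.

5394 km

Δλ = -152.314 − 179.477 = -331.791°; wrapped into (−180°, 180°]: 28.209°.
Δφ = -13.308 − -56.771 = 43.463°.
a = sin²(Δφ/2) + cos φ₁ · cos φ₂ · sin²(Δλ/2) = 0.168759.
c = 2·atan2(√a, √(1−a)) = 0.84667 rad → d = 6371·c ≈ 5394.13 km.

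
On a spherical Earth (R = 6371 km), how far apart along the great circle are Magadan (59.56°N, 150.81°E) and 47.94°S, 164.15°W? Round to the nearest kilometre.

12631 km

Δλ = -164.15 − 150.81 = -314.96°; wrapped into (−180°, 180°]: 45.04°.
Δφ = -47.94 − 59.56 = -107.50°.
a = sin²(Δφ/2) + cos φ₁ · cos φ₂ · sin²(Δλ/2) = 0.700141.
c = 2·atan2(√a, √(1−a)) = 1.98262 rad → d = 6371·c ≈ 12631.27 km.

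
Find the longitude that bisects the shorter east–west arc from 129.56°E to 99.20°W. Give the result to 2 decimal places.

Signed shortest Δλ from +129.56° to -99.20° is +131.24°.
Midpoint longitude = +129.56° + (+131.24°)/2 = +129.56° + 65.62° = +195.18°.
Normalise into (−180°, 180°]: -164.82°.
(The naïve average (+129.56 + -99.20)/2 = 15.18° is on the wrong side of the globe.)

164.82°W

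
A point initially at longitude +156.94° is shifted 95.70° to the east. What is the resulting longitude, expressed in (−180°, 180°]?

Start at +156.94°; shift +95.70° → +252.64°.
+252.64° lies outside (−180°, 180°]; subtract 360° → -107.36°.

-107.36°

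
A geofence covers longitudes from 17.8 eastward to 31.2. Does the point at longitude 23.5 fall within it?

Yes

Band width going east from +17.8° to +31.2°: ((31.2 − 17.8) mod 360) = 13.4°.
Offset of +23.5° east of the west edge: ((23.5 − 17.8) mod 360) = 5.7°.
5.7° ≤ 13.4° ⇒ inside.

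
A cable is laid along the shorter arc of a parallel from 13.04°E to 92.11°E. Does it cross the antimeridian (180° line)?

No

Signed shortest Δλ = ((92.11 − 13.04 + 180) mod 360) − 180 = 79.07°.
Going east by 79.07° from +13.04° reaches +92.11° without touching 180°.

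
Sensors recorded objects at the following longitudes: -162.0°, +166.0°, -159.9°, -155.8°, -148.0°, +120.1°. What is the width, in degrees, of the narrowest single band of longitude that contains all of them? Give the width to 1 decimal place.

Sort the longitudes: -162.0°, -159.9°, -155.8°, -148.0°, +120.1°, +166.0°.
Eastward gaps between consecutive values (wrapping around): 2.1°, 4.1°, 7.8°, 268.1°, 45.9°, 32.0°.
Largest gap = 268.1° ⇒ minimal covering band is its complement: 360° − 268.1° = 91.9°.
Band runs from +120.1° eastward to -148.0°, crossing the antimeridian.

91.9°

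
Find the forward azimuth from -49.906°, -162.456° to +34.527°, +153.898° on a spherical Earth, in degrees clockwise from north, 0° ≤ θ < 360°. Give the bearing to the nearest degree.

325°

Δλ = 153.898 − -162.456 = 316.354°; wrapped into (−180°, 180°]: -43.646°.
θ = atan2( sin Δλ · cos φ₂ , cos φ₁ · sin φ₂ − sin φ₁ · cos φ₂ · cos Δλ )
  = atan2(-0.56863, 0.82110) = -34.704° → normalised to [0°, 360°): 325.296°.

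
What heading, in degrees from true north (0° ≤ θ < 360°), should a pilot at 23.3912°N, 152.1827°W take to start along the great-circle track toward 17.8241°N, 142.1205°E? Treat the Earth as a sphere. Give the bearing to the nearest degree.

Δλ = 142.1205 − -152.1827 = 294.3032°; wrapped into (−180°, 180°]: -65.6968°.
θ = atan2( sin Δλ · cos φ₂ , cos φ₁ · sin φ₂ − sin φ₁ · cos φ₂ · cos Δλ )
  = atan2(-0.86763, 0.12539) = -81.777° → normalised to [0°, 360°): 278.223°.

278°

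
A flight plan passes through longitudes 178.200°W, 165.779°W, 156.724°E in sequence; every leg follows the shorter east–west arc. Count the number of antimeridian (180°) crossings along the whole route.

1

Leg 1: -178.200° → -165.779°, shortest Δλ = 12.421° (east) — does not cross 180°.
Leg 2: -165.779° → +156.724°, shortest Δλ = -37.497° (west) — crosses 180°.
Total crossings: 1.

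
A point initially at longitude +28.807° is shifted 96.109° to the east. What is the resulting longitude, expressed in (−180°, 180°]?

Start at +28.807°; shift +96.109° → +124.916°.
+124.916° already lies in (−180°, 180°].

+124.916°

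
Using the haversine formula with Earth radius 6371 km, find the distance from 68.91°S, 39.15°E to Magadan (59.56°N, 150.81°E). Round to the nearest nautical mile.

Δλ = 150.81 − 39.15 = 111.66°.
Δφ = 59.56 − -68.91 = 128.47°.
a = sin²(Δφ/2) + cos φ₁ · cos φ₂ · sin²(Δλ/2) = 0.935849.
c = 2·atan2(√a, √(1−a)) = 2.62945 rad → d = 6371·c ≈ 16752.24 km ≈ 9045.49 nmi.

9045 nmi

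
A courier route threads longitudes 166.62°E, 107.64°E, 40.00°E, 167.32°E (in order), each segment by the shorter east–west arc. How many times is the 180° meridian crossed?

0

Leg 1: +166.62° → +107.64°, shortest Δλ = -58.98° (west) — does not cross 180°.
Leg 2: +107.64° → +40.00°, shortest Δλ = -67.64° (west) — does not cross 180°.
Leg 3: +40.00° → +167.32°, shortest Δλ = 127.32° (east) — does not cross 180°.
Total crossings: 0.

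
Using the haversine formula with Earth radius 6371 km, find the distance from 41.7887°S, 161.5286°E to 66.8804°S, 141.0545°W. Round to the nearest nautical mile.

Δλ = -141.0545 − 161.5286 = -302.5831°; wrapped into (−180°, 180°]: 57.4169°.
Δφ = -66.8804 − -41.7887 = -25.0917°.
a = sin²(Δφ/2) + cos φ₁ · cos φ₂ · sin²(Δλ/2) = 0.114737.
c = 2·atan2(√a, √(1−a)) = 0.69113 rad → d = 6371·c ≈ 4403.19 km ≈ 2377.53 nmi.

2378 nmi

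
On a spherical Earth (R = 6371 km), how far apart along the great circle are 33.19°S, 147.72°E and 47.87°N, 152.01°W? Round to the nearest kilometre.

10823 km

Δλ = -152.01 − 147.72 = -299.73°; wrapped into (−180°, 180°]: 60.27°.
Δφ = 47.87 − -33.19 = 81.06°.
a = sin²(Δφ/2) + cos φ₁ · cos φ₂ · sin²(Δλ/2) = 0.563792.
c = 2·atan2(√a, √(1−a)) = 1.69873 rad → d = 6371·c ≈ 10822.60 km.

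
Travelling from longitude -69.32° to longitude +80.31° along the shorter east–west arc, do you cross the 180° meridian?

Signed shortest Δλ = ((80.31 − -69.32 + 180) mod 360) − 180 = 149.63°.
Going east by 149.63° from -69.32° reaches +80.31° without touching 180°.

No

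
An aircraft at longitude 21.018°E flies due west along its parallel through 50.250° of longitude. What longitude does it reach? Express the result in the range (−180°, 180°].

29.232°W

Start at +21.018°; shift −50.250° → -29.232°.
-29.232° already lies in (−180°, 180°].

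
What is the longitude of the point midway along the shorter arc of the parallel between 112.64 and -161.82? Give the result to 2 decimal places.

Signed shortest Δλ from +112.64° to -161.82° is +85.54°.
Midpoint longitude = +112.64° + (+85.54°)/2 = +112.64° + 42.77° = +155.41°.
(The naïve average (+112.64 + -161.82)/2 = -24.59° is on the wrong side of the globe.)

+155.41°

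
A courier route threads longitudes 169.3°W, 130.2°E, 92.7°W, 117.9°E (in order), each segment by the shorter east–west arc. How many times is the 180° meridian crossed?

Leg 1: -169.3° → +130.2°, shortest Δλ = -60.5° (west) — crosses 180°.
Leg 2: +130.2° → -92.7°, shortest Δλ = 137.1° (east) — crosses 180°.
Leg 3: -92.7° → +117.9°, shortest Δλ = -149.4° (west) — crosses 180°.
Total crossings: 3.

3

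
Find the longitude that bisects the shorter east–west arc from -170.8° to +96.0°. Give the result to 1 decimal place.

+142.6°

Signed shortest Δλ from -170.8° to +96.0° is -93.2°.
Midpoint longitude = -170.8° + (-93.2°)/2 = -170.8° − 46.6° = -217.4°.
Normalise into (−180°, 180°]: +142.6°.
(The naïve average (-170.8 + +96.0)/2 = -37.4° is on the wrong side of the globe.)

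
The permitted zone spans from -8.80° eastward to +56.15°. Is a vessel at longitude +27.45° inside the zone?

Yes

Band width going east from -8.80° to +56.15°: ((56.15 − -8.80) mod 360) = 64.95°.
Offset of +27.45° east of the west edge: ((27.45 − -8.80) mod 360) = 36.25°.
36.25° ≤ 64.95° ⇒ inside.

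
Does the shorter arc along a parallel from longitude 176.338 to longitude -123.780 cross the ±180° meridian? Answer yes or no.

Naïve |-123.780 − 176.338| = 300.118° > 180°, so the shorter arc goes the other way round — across 180°.
Signed shortest Δλ = ((-123.780 − 176.338 + 180) mod 360) − 180 = 59.882°.
Going east by 59.882° from +176.338° passes through 180° before reaching -123.780°.

Yes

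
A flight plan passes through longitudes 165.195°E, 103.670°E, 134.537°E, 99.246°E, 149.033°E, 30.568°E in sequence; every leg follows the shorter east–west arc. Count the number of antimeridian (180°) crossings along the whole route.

Leg 1: +165.195° → +103.670°, shortest Δλ = -61.525° (west) — does not cross 180°.
Leg 2: +103.670° → +134.537°, shortest Δλ = 30.867° (east) — does not cross 180°.
Leg 3: +134.537° → +99.246°, shortest Δλ = -35.291° (west) — does not cross 180°.
Leg 4: +99.246° → +149.033°, shortest Δλ = 49.787° (east) — does not cross 180°.
Leg 5: +149.033° → +30.568°, shortest Δλ = -118.465° (west) — does not cross 180°.
Total crossings: 0.

0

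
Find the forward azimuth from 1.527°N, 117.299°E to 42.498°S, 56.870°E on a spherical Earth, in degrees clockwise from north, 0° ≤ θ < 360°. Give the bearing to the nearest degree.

223°

Δλ = 56.870 − 117.299 = -60.429°.
θ = atan2( sin Δλ · cos φ₂ , cos φ₁ · sin φ₂ − sin φ₁ · cos φ₂ · cos Δλ )
  = atan2(-0.64126, -0.68502) = -136.890° → normalised to [0°, 360°): 223.110°.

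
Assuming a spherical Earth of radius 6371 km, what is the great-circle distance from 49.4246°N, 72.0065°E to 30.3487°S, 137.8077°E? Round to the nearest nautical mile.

5934 nmi

Δλ = 137.8077 − 72.0065 = 65.8012°.
Δφ = -30.3487 − 49.4246 = -79.7733°.
a = sin²(Δφ/2) + cos φ₁ · cos φ₂ · sin²(Δλ/2) = 0.576843.
c = 2·atan2(√a, √(1−a)) = 1.72509 rad → d = 6371·c ≈ 10990.58 km ≈ 5934.44 nmi.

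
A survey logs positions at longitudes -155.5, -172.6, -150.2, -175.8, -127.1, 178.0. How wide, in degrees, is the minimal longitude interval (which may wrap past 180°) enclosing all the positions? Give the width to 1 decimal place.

Sort the longitudes: -175.8°, -172.6°, -155.5°, -150.2°, -127.1°, +178.0°.
Eastward gaps between consecutive values (wrapping around): 3.2°, 17.1°, 5.3°, 23.1°, 305.1°, 6.2°.
Largest gap = 305.1° ⇒ minimal covering band is its complement: 360° − 305.1° = 54.9°.
Band runs from +178.0° eastward to -127.1°, crossing the antimeridian.

54.9°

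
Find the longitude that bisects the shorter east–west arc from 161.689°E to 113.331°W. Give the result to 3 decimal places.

155.821°W

Signed shortest Δλ from +161.689° to -113.331° is +84.980°.
Midpoint longitude = +161.689° + (+84.980°)/2 = +161.689° + 42.490° = +204.179°.
Normalise into (−180°, 180°]: -155.821°.
(The naïve average (+161.689 + -113.331)/2 = 24.179° is on the wrong side of the globe.)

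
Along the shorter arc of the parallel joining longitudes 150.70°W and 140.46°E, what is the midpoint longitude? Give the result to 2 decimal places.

Signed shortest Δλ from -150.70° to +140.46° is -68.84°.
Midpoint longitude = -150.70° + (-68.84°)/2 = -150.70° − 34.42° = -185.12°.
Normalise into (−180°, 180°]: +174.88°.
(The naïve average (-150.70 + +140.46)/2 = -5.12° is on the wrong side of the globe.)

174.88°E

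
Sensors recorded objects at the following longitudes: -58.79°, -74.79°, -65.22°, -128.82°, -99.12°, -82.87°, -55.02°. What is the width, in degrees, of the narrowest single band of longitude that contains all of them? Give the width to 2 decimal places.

Sort the longitudes: -128.82°, -99.12°, -82.87°, -74.79°, -65.22°, -58.79°, -55.02°.
Eastward gaps between consecutive values (wrapping around): 29.70°, 16.25°, 8.08°, 9.57°, 6.43°, 3.77°, 286.20°.
Largest gap = 286.20° ⇒ minimal covering band is its complement: 360° − 286.20° = 73.80°.
Band runs from -128.82° eastward to -55.02°.

73.80°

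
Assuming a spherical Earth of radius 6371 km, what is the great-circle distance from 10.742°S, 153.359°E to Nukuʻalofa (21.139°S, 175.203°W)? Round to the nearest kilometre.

3546 km

Δλ = -175.203 − 153.359 = -328.562°; wrapped into (−180°, 180°]: 31.438°.
Δφ = -21.139 − -10.742 = -10.397°.
a = sin²(Δφ/2) + cos φ₁ · cos φ₂ · sin²(Δλ/2) = 0.075468.
c = 2·atan2(√a, √(1−a)) = 0.55659 rad → d = 6371·c ≈ 3546.01 km.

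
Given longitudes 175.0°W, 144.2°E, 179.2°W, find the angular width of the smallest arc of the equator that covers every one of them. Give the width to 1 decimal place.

Sort the longitudes: -179.2°, -175.0°, +144.2°.
Eastward gaps between consecutive values (wrapping around): 4.2°, 319.2°, 36.6°.
Largest gap = 319.2° ⇒ minimal covering band is its complement: 360° − 319.2° = 40.8°.
Band runs from +144.2° eastward to -175.0°, crossing the antimeridian.

40.8°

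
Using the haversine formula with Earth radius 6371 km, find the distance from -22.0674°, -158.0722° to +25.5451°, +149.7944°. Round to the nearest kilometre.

Δλ = 149.7944 − -158.0722 = 307.8666°; wrapped into (−180°, 180°]: -52.1334°.
Δφ = 25.5451 − -22.0674 = 47.6125°.
a = sin²(Δφ/2) + cos φ₁ · cos φ₂ · sin²(Δλ/2) = 0.324379.
c = 2·atan2(√a, √(1−a)) = 1.21190 rad → d = 6371·c ≈ 7721.01 km.

7721 km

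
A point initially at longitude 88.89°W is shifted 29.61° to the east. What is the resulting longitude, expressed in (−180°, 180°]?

Start at -88.89°; shift +29.61° → -59.28°.
-59.28° already lies in (−180°, 180°].

59.28°W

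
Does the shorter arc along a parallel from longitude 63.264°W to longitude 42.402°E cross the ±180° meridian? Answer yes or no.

No

Signed shortest Δλ = ((42.402 − -63.264 + 180) mod 360) − 180 = 105.666°.
Going east by 105.666° from -63.264° reaches +42.402° without touching 180°.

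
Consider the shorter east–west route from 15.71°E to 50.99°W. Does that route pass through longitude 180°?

No

Signed shortest Δλ = ((-50.99 − 15.71 + 180) mod 360) − 180 = -66.7°.
Going west by 66.7° from +15.71° reaches -50.99° without touching 180°.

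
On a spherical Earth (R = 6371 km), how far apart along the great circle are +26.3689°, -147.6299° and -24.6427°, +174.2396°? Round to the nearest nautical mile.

Δλ = 174.2396 − -147.6299 = 321.8695°; wrapped into (−180°, 180°]: -38.1305°.
Δφ = -24.6427 − 26.3689 = -51.0116°.
a = sin²(Δφ/2) + cos φ₁ · cos φ₂ · sin²(Δλ/2) = 0.272307.
c = 2·atan2(√a, √(1−a)) = 1.09799 rad → d = 6371·c ≈ 6995.31 km ≈ 3777.16 nmi.

3777 nmi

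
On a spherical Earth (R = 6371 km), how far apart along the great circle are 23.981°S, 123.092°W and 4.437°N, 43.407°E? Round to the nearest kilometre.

Δλ = 43.407 − -123.092 = 166.499°.
Δφ = 4.437 − -23.981 = 28.418°.
a = sin²(Δφ/2) + cos φ₁ · cos φ₂ · sin²(Δλ/2) = 0.958606.
c = 2·atan2(√a, √(1−a)) = 2.73182 rad → d = 6371·c ≈ 17404.43 km.

17404 km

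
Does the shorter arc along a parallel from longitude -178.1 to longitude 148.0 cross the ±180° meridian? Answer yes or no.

Naïve |148.0 − -178.1| = 326.1° > 180°, so the shorter arc goes the other way round — across 180°.
Signed shortest Δλ = ((148.0 − -178.1 + 180) mod 360) − 180 = -33.9°.
Going west by 33.9° from -178.1° passes through 180° before reaching +148.0°.

Yes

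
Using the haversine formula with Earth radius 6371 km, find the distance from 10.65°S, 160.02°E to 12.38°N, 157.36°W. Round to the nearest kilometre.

5358 km

Δλ = -157.36 − 160.02 = -317.38°; wrapped into (−180°, 180°]: 42.62°.
Δφ = 12.38 − -10.65 = 23.03°.
a = sin²(Δφ/2) + cos φ₁ · cos φ₂ · sin²(Δλ/2) = 0.166626.
c = 2·atan2(√a, √(1−a)) = 0.84096 rad → d = 6371·c ≈ 5357.76 km.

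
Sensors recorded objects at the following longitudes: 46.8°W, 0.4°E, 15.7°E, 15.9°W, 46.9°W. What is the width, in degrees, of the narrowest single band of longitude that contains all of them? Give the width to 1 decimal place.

62.6°

Sort the longitudes: -46.9°, -46.8°, -15.9°, +0.4°, +15.7°.
Eastward gaps between consecutive values (wrapping around): 0.1°, 30.9°, 16.3°, 15.3°, 297.4°.
Largest gap = 297.4° ⇒ minimal covering band is its complement: 360° − 297.4° = 62.6°.
Band runs from -46.9° eastward to +15.7°.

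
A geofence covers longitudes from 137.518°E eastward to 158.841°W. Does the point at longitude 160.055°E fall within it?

Band width going east from +137.518° to -158.841°: ((-158.841 − 137.518) mod 360) = 63.641°.
Offset of +160.055° east of the west edge: ((160.055 − 137.518) mod 360) = 22.537°.
22.537° ≤ 63.641° ⇒ inside.

Yes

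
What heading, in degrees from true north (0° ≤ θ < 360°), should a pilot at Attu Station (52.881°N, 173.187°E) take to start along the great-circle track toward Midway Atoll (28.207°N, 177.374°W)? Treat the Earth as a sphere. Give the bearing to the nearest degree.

160°

Δλ = -177.374 − 173.187 = -350.561°; wrapped into (−180°, 180°]: 9.439°.
θ = atan2( sin Δλ · cos φ₂ , cos φ₁ · sin φ₂ − sin φ₁ · cos φ₂ · cos Δλ )
  = atan2(0.14452, -0.40794) = 160.492° → normalised to [0°, 360°): 160.492°.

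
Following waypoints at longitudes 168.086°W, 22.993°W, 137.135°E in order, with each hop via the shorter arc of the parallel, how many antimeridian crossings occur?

0

Leg 1: -168.086° → -22.993°, shortest Δλ = 145.093° (east) — does not cross 180°.
Leg 2: -22.993° → +137.135°, shortest Δλ = 160.128° (east) — does not cross 180°.
Total crossings: 0.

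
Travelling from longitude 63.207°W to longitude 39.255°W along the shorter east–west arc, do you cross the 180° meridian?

No

Signed shortest Δλ = ((-39.255 − -63.207 + 180) mod 360) − 180 = 23.952°.
Going east by 23.952° from -63.207° reaches -39.255° without touching 180°.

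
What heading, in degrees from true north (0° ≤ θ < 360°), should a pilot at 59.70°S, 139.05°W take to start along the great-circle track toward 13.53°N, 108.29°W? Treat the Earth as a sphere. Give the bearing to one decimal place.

Δλ = -108.29 − -139.05 = 30.76°.
θ = atan2( sin Δλ · cos φ₂ , cos φ₁ · sin φ₂ − sin φ₁ · cos φ₂ · cos Δλ )
  = atan2(0.49725, 0.83938) = 30.643° → normalised to [0°, 360°): 30.643°.

30.6°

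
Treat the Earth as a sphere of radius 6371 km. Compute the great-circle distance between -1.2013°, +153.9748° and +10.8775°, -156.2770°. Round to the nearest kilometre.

Δλ = -156.2770 − 153.9748 = -310.2518°; wrapped into (−180°, 180°]: 49.7482°.
Δφ = 10.8775 − -1.2013 = 12.0788°.
a = sin²(Δφ/2) + cos φ₁ · cos φ₂ · sin²(Δλ/2) = 0.184779.
c = 2·atan2(√a, √(1−a)) = 0.88867 rad → d = 6371·c ≈ 5661.73 km.

5662 km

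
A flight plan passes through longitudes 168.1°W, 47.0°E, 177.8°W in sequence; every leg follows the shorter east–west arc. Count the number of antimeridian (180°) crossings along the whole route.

2

Leg 1: -168.1° → +47.0°, shortest Δλ = -144.9° (west) — crosses 180°.
Leg 2: +47.0° → -177.8°, shortest Δλ = 135.2° (east) — crosses 180°.
Total crossings: 2.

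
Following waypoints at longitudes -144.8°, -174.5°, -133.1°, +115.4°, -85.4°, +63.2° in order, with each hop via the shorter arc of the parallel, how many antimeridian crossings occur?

2

Leg 1: -144.8° → -174.5°, shortest Δλ = -29.7° (west) — does not cross 180°.
Leg 2: -174.5° → -133.1°, shortest Δλ = 41.4° (east) — does not cross 180°.
Leg 3: -133.1° → +115.4°, shortest Δλ = -111.5° (west) — crosses 180°.
Leg 4: +115.4° → -85.4°, shortest Δλ = 159.2° (east) — crosses 180°.
Leg 5: -85.4° → +63.2°, shortest Δλ = 148.6° (east) — does not cross 180°.
Total crossings: 2.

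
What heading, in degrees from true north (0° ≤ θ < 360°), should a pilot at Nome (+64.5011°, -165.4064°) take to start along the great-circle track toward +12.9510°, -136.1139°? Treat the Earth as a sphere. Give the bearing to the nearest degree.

Δλ = -136.1139 − -165.4064 = 29.2925°.
θ = atan2( sin Δλ · cos φ₂ , cos φ₁ · sin φ₂ − sin φ₁ · cos φ₂ · cos Δλ )
  = atan2(0.47682, -0.67068) = 144.589° → normalised to [0°, 360°): 144.589°.

145°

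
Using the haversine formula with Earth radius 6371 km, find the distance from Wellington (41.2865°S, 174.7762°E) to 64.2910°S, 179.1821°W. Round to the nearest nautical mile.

1397 nmi

Δλ = -179.1821 − 174.7762 = -353.9583°; wrapped into (−180°, 180°]: 6.0417°.
Δφ = -64.2910 − -41.2865 = -23.0045°.
a = sin²(Δφ/2) + cos φ₁ · cos φ₂ · sin²(Δλ/2) = 0.040668.
c = 2·atan2(√a, √(1−a)) = 0.40611 rad → d = 6371·c ≈ 2587.34 km ≈ 1397.05 nmi.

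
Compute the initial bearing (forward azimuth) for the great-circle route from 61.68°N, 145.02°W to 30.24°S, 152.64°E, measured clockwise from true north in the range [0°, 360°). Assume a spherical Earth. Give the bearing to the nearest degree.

232°

Δλ = 152.64 − -145.02 = 297.66°; wrapped into (−180°, 180°]: -62.34°.
θ = atan2( sin Δλ · cos φ₂ , cos φ₁ · sin φ₂ − sin φ₁ · cos φ₂ · cos Δλ )
  = atan2(-0.76519, -0.59197) = -127.726° → normalised to [0°, 360°): 232.274°.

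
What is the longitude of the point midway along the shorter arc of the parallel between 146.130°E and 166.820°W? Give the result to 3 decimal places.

169.655°E

Signed shortest Δλ from +146.130° to -166.820° is +47.050°.
Midpoint longitude = +146.130° + (+47.050°)/2 = +146.130° + 23.525° = +169.655°.
(The naïve average (+146.130 + -166.820)/2 = -10.345° is on the wrong side of the globe.)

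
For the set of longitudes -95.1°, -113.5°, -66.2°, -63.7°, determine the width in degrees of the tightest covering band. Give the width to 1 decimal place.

Sort the longitudes: -113.5°, -95.1°, -66.2°, -63.7°.
Eastward gaps between consecutive values (wrapping around): 18.4°, 28.9°, 2.5°, 310.2°.
Largest gap = 310.2° ⇒ minimal covering band is its complement: 360° − 310.2° = 49.8°.
Band runs from -113.5° eastward to -63.7°.

49.8°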